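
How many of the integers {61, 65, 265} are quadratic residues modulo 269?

3

(61/269) = +1 → QR.
(65/269) = +1 → QR.
(265/269) = +1 → QR.
Total quadratic residues among the 3: 3.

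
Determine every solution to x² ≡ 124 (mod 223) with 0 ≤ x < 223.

Since 223 ≡ 3 (mod 4), a square root of 124 is 124^((223+1)/4) = 124^56 mod 223.
Repeated squaring: 124^2≡212, 124^4≡121, 124^8≡146, 124^16≡131, 124^32≡213 (mod 223).
124^56 = 124^(32+16+8) ≡ 74 (mod 223).
Check: 74² = 5476 ≡ 124 (mod 223). The two roots are 74 and 149.

74, 149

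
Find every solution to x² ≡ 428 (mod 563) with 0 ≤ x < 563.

Since 563 ≡ 3 (mod 4), a square root of 428 is 428^((563+1)/4) = 428^141 mod 563.
Repeated squaring: 428^2≡209, 428^4≡330, 428^8≡241, 428^16≡92, 428^32≡19, 428^64≡361, 428^128≡268 (mod 563).
428^141 = 428^(128+8+4+1) ≡ 201 (mod 563).
Check: 201² = 40401 ≡ 428 (mod 563). The two roots are 201 and 362.

201, 362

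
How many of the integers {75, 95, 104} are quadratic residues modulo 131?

(75/131) = +1 → QR.
(95/131) = -1 → non-residue.
(104/131) = -1 → non-residue.
Total quadratic residues among the 3: 1.

1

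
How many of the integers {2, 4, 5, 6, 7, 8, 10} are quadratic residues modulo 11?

2

(2/11) = -1 → non-residue.
(4/11) = +1 → QR.
(5/11) = +1 → QR.
(6/11) = -1 → non-residue.
(7/11) = -1 → non-residue.
(8/11) = -1 → non-residue.
(10/11) = -1 → non-residue.
Total quadratic residues among the 7: 2.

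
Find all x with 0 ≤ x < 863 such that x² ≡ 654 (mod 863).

Since 863 ≡ 3 (mod 4), a square root of 654 is 654^((863+1)/4) = 654^216 mod 863.
Repeated squaring: 654^2≡531, 654^4≡623, 654^8≡642, 654^16≡513, 654^32≡817, 654^64≡390, 654^128≡212 (mod 863).
654^216 = 654^(128+64+16+8) ≡ 254 (mod 863).
Check: 254² = 64516 ≡ 654 (mod 863). The two roots are 254 and 609.

254, 609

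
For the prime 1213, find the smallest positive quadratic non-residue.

2

(2/1213) = −1, so 2 is the smallest positive non-residue mod 1213.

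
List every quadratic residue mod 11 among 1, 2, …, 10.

Square k = 1,…,5 (k and 11−k give the same square):
1²=1, 2²=4, 3²=9, 4²≡5, 5²≡3 (mod 11).
So the quadratic residues mod 11 are {1, 3, 4, 5, 9}.

1, 3, 4, 5, 9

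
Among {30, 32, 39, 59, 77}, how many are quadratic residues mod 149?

2

(30/149) = +1 → QR.
(32/149) = -1 → non-residue.
(39/149) = +1 → QR.
(59/149) = -1 → non-residue.
(77/149) = -1 → non-residue.
Total quadratic residues among the 5: 2.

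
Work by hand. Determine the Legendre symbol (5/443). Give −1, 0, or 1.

-1

Reciprocity: 5 ≡ 1 and 443 ≡ 3 (mod 4), so (5/443) = +(443/5).
Reduce top mod 5: now compute (3/5).
Reciprocity: 3 ≡ 3 and 5 ≡ 1 (mod 4), so (3/5) = +(5/3).
Reduce top mod 3: now compute (2/3).
Pull out 2: since 3 ≡ 3 (mod 8), (2/3) = -1.
Reached (1/3) = 1. Collecting the sign flips along the way, the symbol is -1.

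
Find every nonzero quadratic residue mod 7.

1 2 4

Square k = 1,…,3 (k and 7−k give the same square):
1²=1, 2²=4, 3²≡2 (mod 7).
So the quadratic residues mod 7 are {1, 2, 4}.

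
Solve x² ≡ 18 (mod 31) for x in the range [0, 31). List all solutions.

Since 31 ≡ 3 (mod 4), a square root of 18 is 18^((31+1)/4) = 18^8 mod 31.
Repeated squaring: 18^2≡14, 18^4≡10, 18^8≡7 (mod 31).
18^8 = 18^(8) ≡ 7 (mod 31).
Check: 7² = 49 ≡ 18 (mod 31). The two roots are 7 and 24.

7, 24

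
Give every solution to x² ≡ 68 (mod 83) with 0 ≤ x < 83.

Since 83 ≡ 3 (mod 4), a square root of 68 is 68^((83+1)/4) = 68^21 mod 83.
Repeated squaring: 68^2≡59, 68^4≡78, 68^8≡25, 68^16≡44 (mod 83).
68^21 = 68^(16+4+1) ≡ 63 (mod 83).
Check: 63² = 3969 ≡ 68 (mod 83). The two roots are 20 and 63.

20, 63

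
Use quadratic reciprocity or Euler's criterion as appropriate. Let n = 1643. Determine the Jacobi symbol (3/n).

Reciprocity: 3 ≡ 3 and 1643 ≡ 3 (mod 4), so (3/1643) = −(1643/3).
Reduce top mod 3: now compute (2/3).
Pull out 2: since 3 ≡ 3 (mod 8), (2/3) = -1.
Reached (1/3) = 1. Collecting the sign flips along the way, the symbol is +1.

1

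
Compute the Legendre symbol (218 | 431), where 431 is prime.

Euler's criterion: (218/431) ≡ 218^215 (mod 431).
218^2 ≡ 114 (mod 431)
218^4 ≡ 66 (mod 431)
218^8 ≡ 46 (mod 431)
218^16 ≡ 392 (mod 431)
218^32 ≡ 228 (mod 431)
218^64 ≡ 264 (mod 431)
218^128 ≡ 305 (mod 431)
218^215 = 218^(128+64+16+4+2+1) ≡ 1 (mod 431).
Result is 1, so (218/431) = 1.

1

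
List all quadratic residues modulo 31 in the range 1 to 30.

1 2 4 5 7 8 9 10 14 16 18 19 20 25 28

Square k = 1,…,15 (k and 31−k give the same square):
1²=1, 2²=4, 3²=9, 4²=16, 5²=25, 6²≡5, 7²≡18, 8²≡2, 9²≡19, 10²≡7, 11²≡28, 12²≡20, 13²≡14, 14²≡10, 15²≡8 (mod 31).
So the quadratic residues mod 31 are {1, 2, 4, 5, 7, 8, 9, 10, 14, 16, 18, 19, 20, 25, 28}.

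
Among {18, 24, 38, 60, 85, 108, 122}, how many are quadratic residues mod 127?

4

(18/127) = +1 → QR.
(24/127) = -1 → non-residue.
(38/127) = +1 → QR.
(60/127) = +1 → QR.
(85/127) = -1 → non-residue.
(108/127) = -1 → non-residue.
(122/127) = +1 → QR.
Total quadratic residues among the 7: 4.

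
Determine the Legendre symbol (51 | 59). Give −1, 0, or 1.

1

Reciprocity: 51 ≡ 3 and 59 ≡ 3 (mod 4), so (51/59) = −(59/51).
Reduce top mod 51: now compute (8/51).
Pull out 2^3: since 51 ≡ 3 (mod 8), (2/51) = -1, so (2/51)^3 = -1.
Reached (1/51) = 1. Collecting the sign flips along the way, the symbol is +1.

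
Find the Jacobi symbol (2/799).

Pull out 2: since 799 ≡ 7 (mod 8), (2/799) = +1.
Reached (1/799) = 1. Collecting the sign flips along the way, the symbol is +1.

1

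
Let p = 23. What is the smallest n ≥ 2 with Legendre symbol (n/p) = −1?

5

(2/23) = +1, so 2 is a residue.
(3/23) = +1, so 3 is a residue.
(4/23) = +1, so 4 is a residue.
(5/23) = −1, so 5 is the smallest positive non-residue mod 23.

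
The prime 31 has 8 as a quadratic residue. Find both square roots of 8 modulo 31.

15, 16

Since 31 ≡ 3 (mod 4), a square root of 8 is 8^((31+1)/4) = 8^8 mod 31.
Repeated squaring: 8^2≡2, 8^4≡4, 8^8≡16 (mod 31).
8^8 = 8^(8) ≡ 16 (mod 31).
Check: 16² = 256 ≡ 8 (mod 31). The two roots are 15 and 16.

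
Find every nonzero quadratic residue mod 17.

Square k = 1,…,8 (k and 17−k give the same square):
1²=1, 2²=4, 3²=9, 4²=16, 5²≡8, 6²≡2, 7²≡15, 8²≡13 (mod 17).
So the quadratic residues mod 17 are {1, 2, 4, 8, 9, 13, 15, 16}.

1,2,4,8,9,13,15,16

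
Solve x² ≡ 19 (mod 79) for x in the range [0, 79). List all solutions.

Since 79 ≡ 3 (mod 4), a square root of 19 is 19^((79+1)/4) = 19^20 mod 79.
Repeated squaring: 19^2≡45, 19^4≡50, 19^8≡51, 19^16≡73 (mod 79).
19^20 = 19^(16+4) ≡ 16 (mod 79).
Check: 16² = 256 ≡ 19 (mod 79). The two roots are 16 and 63.

16, 63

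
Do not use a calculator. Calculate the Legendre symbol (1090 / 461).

First reduce: 1090 ≡ 168 (mod 461).
Pull out 2^3: since 461 ≡ 5 (mod 8), (2/461) = -1, so (2/461)^3 = -1.
Reciprocity: 21 ≡ 1 and 461 ≡ 1 (mod 4), so (21/461) = +(461/21).
Reduce top mod 21: now compute (20/21).
Pull out 2^2: since 21 ≡ 5 (mod 8), (2/21) = -1, so (2/21)^2 = +1.
Reciprocity: 5 ≡ 1 and 21 ≡ 1 (mod 4), so (5/21) = +(21/5).
Reduce top mod 5: now compute (1/5).
Reached (1/5) = 1. Collecting the sign flips along the way, the symbol is -1.

-1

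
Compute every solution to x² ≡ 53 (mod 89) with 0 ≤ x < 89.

89 ≡ 1 (mod 4), so we find a root by search.
Trying successive values, 26² = 676 ≡ 53 (mod 89). The other root is 89 − 26 = 63.

26, 63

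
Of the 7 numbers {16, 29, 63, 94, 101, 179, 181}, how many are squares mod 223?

7

(16/223) = +1 → QR.
(29/223) = +1 → QR.
(63/223) = +1 → QR.
(94/223) = +1 → QR.
(101/223) = +1 → QR.
(179/223) = +1 → QR.
(181/223) = +1 → QR.
Total quadratic residues among the 7: 7.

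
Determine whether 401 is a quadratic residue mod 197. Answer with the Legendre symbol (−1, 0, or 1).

Euler's criterion: (401/197) ≡ 7^98 (mod 197).
7^2 ≡ 49 (mod 197)
7^4 ≡ 37 (mod 197)
7^8 ≡ 187 (mod 197)
7^16 ≡ 100 (mod 197)
7^32 ≡ 150 (mod 197)
7^64 ≡ 42 (mod 197)
7^98 = 7^(64+32+2) ≡ 1 (mod 197).
Result is 1, so (401/197) = 1.

1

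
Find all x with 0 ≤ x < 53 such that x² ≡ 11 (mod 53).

8, 45

53 ≡ 1 (mod 4), so we find a root by search.
Trying successive values, 8² = 64 ≡ 11 (mod 53). The other root is 53 − 8 = 45.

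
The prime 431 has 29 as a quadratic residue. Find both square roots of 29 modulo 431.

93, 338

Since 431 ≡ 3 (mod 4), a square root of 29 is 29^((431+1)/4) = 29^108 mod 431.
Repeated squaring: 29^2≡410, 29^4≡10, 29^8≡100, 29^16≡87, 29^32≡242, 29^64≡379 (mod 431).
29^108 = 29^(64+32+8+4) ≡ 338 (mod 431).
Check: 338² = 114244 ≡ 29 (mod 431). The two roots are 93 and 338.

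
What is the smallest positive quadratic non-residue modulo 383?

5

(2/383) = +1, so 2 is a residue.
(3/383) = +1, so 3 is a residue.
(4/383) = +1, so 4 is a residue.
(5/383) = −1, so 5 is the smallest positive non-residue mod 383.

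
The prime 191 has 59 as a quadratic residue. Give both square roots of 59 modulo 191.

21, 170

Since 191 ≡ 3 (mod 4), a square root of 59 is 59^((191+1)/4) = 59^48 mod 191.
Repeated squaring: 59^2≡43, 59^4≡130, 59^8≡92, 59^16≡60, 59^32≡162 (mod 191).
59^48 = 59^(32+16) ≡ 170 (mod 191).
Check: 170² = 28900 ≡ 59 (mod 191). The two roots are 21 and 170.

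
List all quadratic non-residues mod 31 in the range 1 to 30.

Square k = 1,…,15 (k and 31−k give the same square):
1²=1, 2²=4, 3²=9, 4²=16, 5²=25, 6²≡5, 7²≡18, 8²≡2, 9²≡19, 10²≡7, 11²≡28, 12²≡20, 13²≡14, 14²≡10, 15²≡8 (mod 31).
The residues are {1, 2, 4, 5, 7, 8, 9, 10, 14, 16, 18, 19, 20, 25, 28}; the non-residues are the remaining 15 nonzero classes.

3,6,11,12,13,15,17,21,22,23,24,26,27,29,30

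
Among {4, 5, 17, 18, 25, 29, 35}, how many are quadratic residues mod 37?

2

(4/37) = +1 → QR.
(5/37) = -1 → non-residue.
(17/37) = -1 → non-residue.
(18/37) = -1 → non-residue.
(25/37) = +1 → QR.
(29/37) = -1 → non-residue.
(35/37) = -1 → non-residue.
Total quadratic residues among the 7: 2.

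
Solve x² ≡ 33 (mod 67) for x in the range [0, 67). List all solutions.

10, 57

Since 67 ≡ 3 (mod 4), a square root of 33 is 33^((67+1)/4) = 33^17 mod 67.
Repeated squaring: 33^2≡17, 33^4≡21, 33^8≡39, 33^16≡47 (mod 67).
33^17 = 33^(16+1) ≡ 10 (mod 67).
Check: 10² = 100 ≡ 33 (mod 67). The two roots are 10 and 57.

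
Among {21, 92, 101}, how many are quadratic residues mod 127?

(21/127) = +1 → QR.
(92/127) = -1 → non-residue.
(101/127) = -1 → non-residue.
Total quadratic residues among the 3: 1.

1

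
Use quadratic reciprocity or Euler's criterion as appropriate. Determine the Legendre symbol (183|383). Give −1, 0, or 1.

-1

Euler's criterion: (183/383) ≡ 183^191 (mod 383).
183^2 ≡ 168 (mod 383)
183^4 ≡ 265 (mod 383)
183^8 ≡ 136 (mod 383)
183^16 ≡ 112 (mod 383)
183^32 ≡ 288 (mod 383)
183^64 ≡ 216 (mod 383)
183^128 ≡ 313 (mod 383)
183^191 = 183^(128+32+16+8+4+2+1) ≡ 382 (mod 383).
Result is 382 ≡ −1, so (183/383) = −1.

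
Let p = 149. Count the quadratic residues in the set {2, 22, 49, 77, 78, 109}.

(2/149) = -1 → non-residue.
(22/149) = +1 → QR.
(49/149) = +1 → QR.
(77/149) = -1 → non-residue.
(78/149) = -1 → non-residue.
(109/149) = -1 → non-residue.
Total quadratic residues among the 6: 2.

2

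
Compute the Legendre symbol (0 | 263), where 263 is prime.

0

Top reduces to 0: gcd > 1, so the symbol is 0.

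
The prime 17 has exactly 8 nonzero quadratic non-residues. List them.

Square k = 1,…,8 (k and 17−k give the same square):
1²=1, 2²=4, 3²=9, 4²=16, 5²≡8, 6²≡2, 7²≡15, 8²≡13 (mod 17).
The residues are {1, 2, 4, 8, 9, 13, 15, 16}; the non-residues are the remaining 8 nonzero classes.

3 5 6 7 10 11 12 14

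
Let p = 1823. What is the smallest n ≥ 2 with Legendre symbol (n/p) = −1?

(2/1823) = +1, so 2 is a residue.
(3/1823) = +1, so 3 is a residue.
(4/1823) = +1, so 4 is a residue.
(5/1823) = −1, so 5 is the smallest positive non-residue mod 1823.

5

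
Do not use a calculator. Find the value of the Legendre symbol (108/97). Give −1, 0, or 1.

1

Euler's criterion: (108/97) ≡ 11^48 (mod 97).
11^2 ≡ 24 (mod 97)
11^4 ≡ 91 (mod 97)
11^8 ≡ 36 (mod 97)
11^16 ≡ 35 (mod 97)
11^32 ≡ 61 (mod 97)
11^48 = 11^(32+16) ≡ 1 (mod 97).
Result is 1, so (108/97) = 1.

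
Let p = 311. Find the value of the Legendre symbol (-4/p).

First reduce: -4 ≡ 307 (mod 311).
Reciprocity: 307 ≡ 3 and 311 ≡ 3 (mod 4), so (307/311) = −(311/307).
Reduce top mod 307: now compute (4/307).
Pull out 2^2: since 307 ≡ 3 (mod 8), (2/307) = -1, so (2/307)^2 = +1.
Reached (1/307) = 1. Collecting the sign flips along the way, the symbol is -1.

-1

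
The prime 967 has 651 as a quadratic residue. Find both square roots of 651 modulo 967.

Since 967 ≡ 3 (mod 4), a square root of 651 is 651^((967+1)/4) = 651^242 mod 967.
Repeated squaring: 651^2≡255, 651^4≡236, 651^8≡577, 651^16≡281, 651^32≡634, 651^64≡651, 651^128≡255 (mod 967).
651^242 = 651^(128+64+32+16+2) ≡ 634 (mod 967).
Check: 634² = 401956 ≡ 651 (mod 967). The two roots are 333 and 634.

333, 634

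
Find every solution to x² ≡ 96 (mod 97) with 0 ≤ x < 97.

22, 75

97 ≡ 1 (mod 4), so we find a root by search.
Trying successive values, 22² = 484 ≡ 96 (mod 97). The other root is 97 − 22 = 75.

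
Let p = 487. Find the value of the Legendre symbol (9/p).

1

Euler's criterion: (9/487) ≡ 9^243 (mod 487).
9^2 ≡ 81 (mod 487)
9^4 ≡ 230 (mod 487)
9^8 ≡ 304 (mod 487)
9^16 ≡ 373 (mod 487)
9^32 ≡ 334 (mod 487)
9^64 ≡ 33 (mod 487)
9^128 ≡ 115 (mod 487)
9^243 = 9^(128+64+32+16+2+1) ≡ 1 (mod 487).
Result is 1, so (9/487) = 1.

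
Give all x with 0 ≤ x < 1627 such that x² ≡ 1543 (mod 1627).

Since 1627 ≡ 3 (mod 4), a square root of 1543 is 1543^((1627+1)/4) = 1543^407 mod 1627.
Repeated squaring: 1543^2≡548, 1543^4≡936, 1543^8≡770, 1543^16≡672, 1543^32≡905, 1543^64≡644, 1543^128≡1478, 1543^256≡1050 (mod 1627).
1543^407 = 1543^(256+128+16+4+2+1) ≡ 1328 (mod 1627).
Check: 1328² = 1763584 ≡ 1543 (mod 1627). The two roots are 299 and 1328.

299, 1328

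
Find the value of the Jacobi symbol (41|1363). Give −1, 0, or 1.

Reciprocity: 41 ≡ 1 and 1363 ≡ 3 (mod 4), so (41/1363) = +(1363/41).
Reduce top mod 41: now compute (10/41).
Pull out 2: since 41 ≡ 1 (mod 8), (2/41) = +1.
Reciprocity: 5 ≡ 1 and 41 ≡ 1 (mod 4), so (5/41) = +(41/5).
Reduce top mod 5: now compute (1/5).
Reached (1/5) = 1. Collecting the sign flips along the way, the symbol is +1.

1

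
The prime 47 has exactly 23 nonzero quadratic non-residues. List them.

5 10 11 13 15 19 20 22 23 26 29 30 31 33 35 38 39 40 41 43 44 45 46

Square k = 1,…,23 (k and 47−k give the same square):
1²=1, 2²=4, 3²=9, 4²=16, 5²=25, 6²=36, 7²≡2, 8²≡17, 9²≡34, 10²≡6, 11²≡27, 12²≡3, 13²≡28, 14²≡8, 15²≡37, 16²≡21, 17²≡7, 18²≡42, 19²≡32, 20²≡24, 21²≡18, 22²≡14, 23²≡12 (mod 47).
The residues are {1, 2, 3, 4, 6, 7, 8, 9, 12, 14, 16, 17, 18, 21, 24, 25, 27, 28, 32, 34, 36, 37, 42}; the non-residues are the remaining 23 nonzero classes.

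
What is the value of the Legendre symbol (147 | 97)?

1

Euler's criterion: (147/97) ≡ 50^48 (mod 97).
50^2 ≡ 75 (mod 97)
50^4 ≡ 96 (mod 97)
50^8 ≡ 1 (mod 97)
50^16 ≡ 1 (mod 97)
50^32 ≡ 1 (mod 97)
50^48 = 50^(32+16) ≡ 1 (mod 97).
Result is 1, so (147/97) = 1.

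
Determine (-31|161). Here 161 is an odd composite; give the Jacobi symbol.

-1

First reduce: -31 ≡ 130 (mod 161).
Pull out 2: since 161 ≡ 1 (mod 8), (2/161) = +1.
Reciprocity: 65 ≡ 1 and 161 ≡ 1 (mod 4), so (65/161) = +(161/65).
Reduce top mod 65: now compute (31/65).
Reciprocity: 31 ≡ 3 and 65 ≡ 1 (mod 4), so (31/65) = +(65/31).
Reduce top mod 31: now compute (3/31).
Reciprocity: 3 ≡ 3 and 31 ≡ 3 (mod 4), so (3/31) = −(31/3).
Reduce top mod 3: now compute (1/3).
Reached (1/3) = 1. Collecting the sign flips along the way, the symbol is -1.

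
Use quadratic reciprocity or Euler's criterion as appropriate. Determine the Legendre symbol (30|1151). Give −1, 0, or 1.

Euler's criterion: (30/1151) ≡ 30^575 (mod 1151).
30^2 ≡ 900 (mod 1151)
30^4 ≡ 847 (mod 1151)
30^8 ≡ 336 (mod 1151)
30^16 ≡ 98 (mod 1151)
30^32 ≡ 396 (mod 1151)
30^64 ≡ 280 (mod 1151)
30^128 ≡ 132 (mod 1151)
30^256 ≡ 159 (mod 1151)
30^512 ≡ 1110 (mod 1151)
30^575 = 30^(512+32+16+8+4+2+1) ≡ 1 (mod 1151).
Result is 1, so (30/1151) = 1.

1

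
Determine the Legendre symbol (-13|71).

First reduce: -13 ≡ 58 (mod 71).
Pull out 2: since 71 ≡ 7 (mod 8), (2/71) = +1.
Reciprocity: 29 ≡ 1 and 71 ≡ 3 (mod 4), so (29/71) = +(71/29).
Reduce top mod 29: now compute (13/29).
Reciprocity: 13 ≡ 1 and 29 ≡ 1 (mod 4), so (13/29) = +(29/13).
Reduce top mod 13: now compute (3/13).
Reciprocity: 3 ≡ 3 and 13 ≡ 1 (mod 4), so (3/13) = +(13/3).
Reduce top mod 3: now compute (1/3).
Reached (1/3) = 1. Collecting the sign flips along the way, the symbol is +1.

1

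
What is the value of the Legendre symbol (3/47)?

Euler's criterion: (3/47) ≡ 3^23 (mod 47).
3^2 ≡ 9 (mod 47)
3^4 ≡ 34 (mod 47)
3^8 ≡ 28 (mod 47)
3^16 ≡ 32 (mod 47)
3^23 = 3^(16+4+2+1) ≡ 1 (mod 47).
Result is 1, so (3/47) = 1.

1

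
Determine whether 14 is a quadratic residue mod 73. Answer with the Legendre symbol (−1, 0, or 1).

-1

Pull out 2: since 73 ≡ 1 (mod 8), (2/73) = +1.
Reciprocity: 7 ≡ 3 and 73 ≡ 1 (mod 4), so (7/73) = +(73/7).
Reduce top mod 7: now compute (3/7).
Reciprocity: 3 ≡ 3 and 7 ≡ 3 (mod 4), so (3/7) = −(7/3).
Reduce top mod 3: now compute (1/3).
Reached (1/3) = 1. Collecting the sign flips along the way, the symbol is -1.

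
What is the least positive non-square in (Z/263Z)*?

(2/263) = +1, so 2 is a residue.
(3/263) = +1, so 3 is a residue.
(4/263) = +1, so 4 is a residue.
(5/263) = −1, so 5 is the smallest positive non-residue mod 263.

5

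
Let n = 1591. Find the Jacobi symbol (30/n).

Pull out 2: since 1591 ≡ 7 (mod 8), (2/1591) = +1.
Reciprocity: 15 ≡ 3 and 1591 ≡ 3 (mod 4), so (15/1591) = −(1591/15).
Reduce top mod 15: now compute (1/15).
Reached (1/15) = 1. Collecting the sign flips along the way, the symbol is -1.

-1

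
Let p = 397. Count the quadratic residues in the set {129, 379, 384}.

(129/397) = +1 → QR.
(379/397) = -1 → non-residue.
(384/397) = -1 → non-residue.
Total quadratic residues among the 3: 1.

1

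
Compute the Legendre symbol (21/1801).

Reciprocity: 21 ≡ 1 and 1801 ≡ 1 (mod 4), so (21/1801) = +(1801/21).
Reduce top mod 21: now compute (16/21).
Pull out 2^4: since 21 ≡ 5 (mod 8), (2/21) = -1, so (2/21)^4 = +1.
Reached (1/21) = 1. Collecting the sign flips along the way, the symbol is +1.

1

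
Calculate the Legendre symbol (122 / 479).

1

Euler's criterion: (122/479) ≡ 122^239 (mod 479).
122^2 ≡ 35 (mod 479)
122^4 ≡ 267 (mod 479)
122^8 ≡ 397 (mod 479)
122^16 ≡ 18 (mod 479)
122^32 ≡ 324 (mod 479)
122^64 ≡ 75 (mod 479)
122^128 ≡ 356 (mod 479)
122^239 = 122^(128+64+32+8+4+2+1) ≡ 1 (mod 479).
Result is 1, so (122/479) = 1.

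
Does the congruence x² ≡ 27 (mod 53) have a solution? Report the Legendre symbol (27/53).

Euler's criterion: (27/53) ≡ 27^26 (mod 53).
27^2 ≡ 40 (mod 53)
27^4 ≡ 10 (mod 53)
27^8 ≡ 47 (mod 53)
27^16 ≡ 36 (mod 53)
27^26 = 27^(16+8+2) ≡ 52 (mod 53).
Result is 52 ≡ −1, so (27/53) = −1.

-1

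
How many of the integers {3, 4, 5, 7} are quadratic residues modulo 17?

(3/17) = -1 → non-residue.
(4/17) = +1 → QR.
(5/17) = -1 → non-residue.
(7/17) = -1 → non-residue.
Total quadratic residues among the 4: 1.

1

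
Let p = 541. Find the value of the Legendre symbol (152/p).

Euler's criterion: (152/541) ≡ 152^270 (mod 541).
152^2 ≡ 382 (mod 541)
152^4 ≡ 395 (mod 541)
152^8 ≡ 217 (mod 541)
152^16 ≡ 22 (mod 541)
152^32 ≡ 484 (mod 541)
152^64 ≡ 3 (mod 541)
152^128 ≡ 9 (mod 541)
152^256 ≡ 81 (mod 541)
152^270 = 152^(256+8+4+2) ≡ 540 (mod 541).
Result is 540 ≡ −1, so (152/541) = −1.

-1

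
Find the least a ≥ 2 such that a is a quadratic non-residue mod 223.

3

(2/223) = +1, so 2 is a residue.
(3/223) = −1, so 3 is the smallest positive non-residue mod 223.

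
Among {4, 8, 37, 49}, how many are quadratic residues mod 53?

(4/53) = +1 → QR.
(8/53) = -1 → non-residue.
(37/53) = +1 → QR.
(49/53) = +1 → QR.
Total quadratic residues among the 4: 3.

3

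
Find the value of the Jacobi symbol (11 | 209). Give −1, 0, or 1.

0

Reciprocity: 11 ≡ 3 and 209 ≡ 1 (mod 4), so (11/209) = +(209/11).
Reduce top mod 11: now compute (0/11).
Top reduces to 0: gcd > 1, so the symbol is 0.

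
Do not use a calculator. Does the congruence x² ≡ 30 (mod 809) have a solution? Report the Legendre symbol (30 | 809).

Euler's criterion: (30/809) ≡ 30^404 (mod 809).
30^2 ≡ 91 (mod 809)
30^4 ≡ 191 (mod 809)
30^8 ≡ 76 (mod 809)
30^16 ≡ 113 (mod 809)
30^32 ≡ 634 (mod 809)
30^64 ≡ 692 (mod 809)
30^128 ≡ 745 (mod 809)
30^256 ≡ 51 (mod 809)
30^404 = 30^(256+128+16+4) ≡ 808 (mod 809).
Result is 808 ≡ −1, so (30/809) = −1.

-1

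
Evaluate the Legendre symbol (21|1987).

-1

Reciprocity: 21 ≡ 1 and 1987 ≡ 3 (mod 4), so (21/1987) = +(1987/21).
Reduce top mod 21: now compute (13/21).
Reciprocity: 13 ≡ 1 and 21 ≡ 1 (mod 4), so (13/21) = +(21/13).
Reduce top mod 13: now compute (8/13).
Pull out 2^3: since 13 ≡ 5 (mod 8), (2/13) = -1, so (2/13)^3 = -1.
Reached (1/13) = 1. Collecting the sign flips along the way, the symbol is -1.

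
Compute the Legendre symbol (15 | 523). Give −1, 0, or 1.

1

Reciprocity: 15 ≡ 3 and 523 ≡ 3 (mod 4), so (15/523) = −(523/15).
Reduce top mod 15: now compute (13/15).
Reciprocity: 13 ≡ 1 and 15 ≡ 3 (mod 4), so (13/15) = +(15/13).
Reduce top mod 13: now compute (2/13).
Pull out 2: since 13 ≡ 5 (mod 8), (2/13) = -1.
Reached (1/13) = 1. Collecting the sign flips along the way, the symbol is +1.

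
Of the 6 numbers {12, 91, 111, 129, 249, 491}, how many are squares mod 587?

(12/587) = +1 → QR.
(91/587) = -1 → non-residue.
(111/587) = -1 → non-residue.
(129/587) = +1 → QR.
(249/587) = +1 → QR.
(491/587) = +1 → QR.
Total quadratic residues among the 6: 4.

4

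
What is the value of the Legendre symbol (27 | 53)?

Reciprocity: 27 ≡ 3 and 53 ≡ 1 (mod 4), so (27/53) = +(53/27).
Reduce top mod 27: now compute (26/27).
Pull out 2: since 27 ≡ 3 (mod 8), (2/27) = -1.
Reciprocity: 13 ≡ 1 and 27 ≡ 3 (mod 4), so (13/27) = +(27/13).
Reduce top mod 13: now compute (1/13).
Reached (1/13) = 1. Collecting the sign flips along the way, the symbol is -1.

-1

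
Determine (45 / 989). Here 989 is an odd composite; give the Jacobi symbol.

1

Reciprocity: 45 ≡ 1 and 989 ≡ 1 (mod 4), so (45/989) = +(989/45).
Reduce top mod 45: now compute (44/45).
Pull out 2^2: since 45 ≡ 5 (mod 8), (2/45) = -1, so (2/45)^2 = +1.
Reciprocity: 11 ≡ 3 and 45 ≡ 1 (mod 4), so (11/45) = +(45/11).
Reduce top mod 11: now compute (1/11).
Reached (1/11) = 1. Collecting the sign flips along the way, the symbol is +1.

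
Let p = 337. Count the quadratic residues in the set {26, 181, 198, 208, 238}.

3

(26/337) = +1 → QR.
(181/337) = +1 → QR.
(198/337) = -1 → non-residue.
(208/337) = +1 → QR.
(238/337) = -1 → non-residue.
Total quadratic residues among the 5: 3.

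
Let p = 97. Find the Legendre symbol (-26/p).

Euler's criterion: (-26/97) ≡ 71^48 (mod 97).
71^2 ≡ 94 (mod 97)
71^4 ≡ 9 (mod 97)
71^8 ≡ 81 (mod 97)
71^16 ≡ 62 (mod 97)
71^32 ≡ 61 (mod 97)
71^48 = 71^(32+16) ≡ 96 (mod 97).
Result is 96 ≡ −1, so (-26/97) = −1.

-1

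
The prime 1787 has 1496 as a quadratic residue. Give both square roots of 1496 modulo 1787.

Since 1787 ≡ 3 (mod 4), a square root of 1496 is 1496^((1787+1)/4) = 1496^447 mod 1787.
Repeated squaring: 1496^2≡692, 1496^4≡1735, 1496^8≡917, 1496^16≡999, 1496^32≡855, 1496^64≡142, 1496^128≡507, 1496^256≡1508 (mod 1787).
1496^447 = 1496^(256+128+32+16+8+4+2+1) ≡ 327 (mod 1787).
Check: 327² = 106929 ≡ 1496 (mod 1787). The two roots are 327 and 1460.

327, 1460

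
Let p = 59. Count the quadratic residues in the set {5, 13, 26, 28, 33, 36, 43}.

4

(5/59) = +1 → QR.
(13/59) = -1 → non-residue.
(26/59) = +1 → QR.
(28/59) = +1 → QR.
(33/59) = -1 → non-residue.
(36/59) = +1 → QR.
(43/59) = -1 → non-residue.
Total quadratic residues among the 7: 4.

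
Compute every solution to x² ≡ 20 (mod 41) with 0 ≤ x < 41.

41 ≡ 1 (mod 4), so we find a root by search.
Trying successive values, 15² = 225 ≡ 20 (mod 41). The other root is 41 − 15 = 26.

15, 26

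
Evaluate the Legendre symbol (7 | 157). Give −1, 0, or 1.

Reciprocity: 7 ≡ 3 and 157 ≡ 1 (mod 4), so (7/157) = +(157/7).
Reduce top mod 7: now compute (3/7).
Reciprocity: 3 ≡ 3 and 7 ≡ 3 (mod 4), so (3/7) = −(7/3).
Reduce top mod 3: now compute (1/3).
Reached (1/3) = 1. Collecting the sign flips along the way, the symbol is -1.

-1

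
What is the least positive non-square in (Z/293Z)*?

(2/293) = −1, so 2 is the smallest positive non-residue mod 293.

2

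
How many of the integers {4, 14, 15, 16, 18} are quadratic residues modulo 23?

(4/23) = +1 → QR.
(14/23) = -1 → non-residue.
(15/23) = -1 → non-residue.
(16/23) = +1 → QR.
(18/23) = +1 → QR.
Total quadratic residues among the 5: 3.

3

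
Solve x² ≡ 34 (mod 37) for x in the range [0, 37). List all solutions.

37 ≡ 1 (mod 4), so we find a root by search.
Trying successive values, 16² = 256 ≡ 34 (mod 37). The other root is 37 − 16 = 21.

16, 21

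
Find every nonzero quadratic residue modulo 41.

1,2,4,5,8,9,10,16,18,20,21,23,25,31,32,33,36,37,39,40

Square k = 1,…,20 (k and 41−k give the same square):
1²=1, 2²=4, 3²=9, 4²=16, 5²=25, 6²=36, 7²≡8, 8²≡23, 9²≡40, 10²≡18, 11²≡39, 12²≡21, 13²≡5, 14²≡32, 15²≡20, 16²≡10, 17²≡2, 18²≡37, 19²≡33, 20²≡31 (mod 41).
So the quadratic residues mod 41 are {1, 2, 4, 5, 8, 9, 10, 16, 18, 20, 21, 23, 25, 31, 32, 33, 36, 37, 39, 40}.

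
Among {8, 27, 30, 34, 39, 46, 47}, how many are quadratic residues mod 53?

(8/53) = -1 → non-residue.
(27/53) = -1 → non-residue.
(30/53) = -1 → non-residue.
(34/53) = -1 → non-residue.
(39/53) = -1 → non-residue.
(46/53) = +1 → QR.
(47/53) = +1 → QR.
Total quadratic residues among the 7: 2.

2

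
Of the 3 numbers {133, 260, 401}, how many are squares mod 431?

(133/431) = -1 → non-residue.
(260/431) = -1 → non-residue.
(401/431) = -1 → non-residue.
Total quadratic residues among the 3: 0.

0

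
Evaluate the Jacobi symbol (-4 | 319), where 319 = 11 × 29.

-1

First reduce: -4 ≡ 315 (mod 319).
Reciprocity: 315 ≡ 3 and 319 ≡ 3 (mod 4), so (315/319) = −(319/315).
Reduce top mod 315: now compute (4/315).
Pull out 2^2: since 315 ≡ 3 (mod 8), (2/315) = -1, so (2/315)^2 = +1.
Reached (1/315) = 1. Collecting the sign flips along the way, the symbol is -1.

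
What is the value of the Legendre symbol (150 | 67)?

1

First reduce: 150 ≡ 16 (mod 67).
Pull out 2^4: since 67 ≡ 3 (mod 8), (2/67) = -1, so (2/67)^4 = +1.
Reached (1/67) = 1. Collecting the sign flips along the way, the symbol is +1.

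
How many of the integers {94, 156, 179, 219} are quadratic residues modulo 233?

(94/233) = -1 → non-residue.
(156/233) = -1 → non-residue.
(179/233) = -1 → non-residue.
(219/233) = +1 → QR.
Total quadratic residues among the 4: 1.

1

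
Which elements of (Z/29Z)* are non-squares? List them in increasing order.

Square k = 1,…,14 (k and 29−k give the same square):
1²=1, 2²=4, 3²=9, 4²=16, 5²=25, 6²≡7, 7²≡20, 8²≡6, 9²≡23, 10²≡13, 11²≡5, 12²≡28, 13²≡24, 14²≡22 (mod 29).
The residues are {1, 4, 5, 6, 7, 9, 13, 16, 20, 22, 23, 24, 25, 28}; the non-residues are the remaining 14 nonzero classes.

2,3,8,10,11,12,14,15,17,18,19,21,26,27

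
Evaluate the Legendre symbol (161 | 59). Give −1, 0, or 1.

-1

Euler's criterion: (161/59) ≡ 43^29 (mod 59).
43^2 ≡ 20 (mod 59)
43^4 ≡ 46 (mod 59)
43^8 ≡ 51 (mod 59)
43^16 ≡ 5 (mod 59)
43^29 = 43^(16+8+4+1) ≡ 58 (mod 59).
Result is 58 ≡ −1, so (161/59) = −1.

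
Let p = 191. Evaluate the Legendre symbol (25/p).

1

Euler's criterion: (25/191) ≡ 25^95 (mod 191).
25^2 ≡ 52 (mod 191)
25^4 ≡ 30 (mod 191)
25^8 ≡ 136 (mod 191)
25^16 ≡ 160 (mod 191)
25^32 ≡ 6 (mod 191)
25^64 ≡ 36 (mod 191)
25^95 = 25^(64+16+8+4+2+1) ≡ 1 (mod 191).
Result is 1, so (25/191) = 1.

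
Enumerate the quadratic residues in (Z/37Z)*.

1 3 4 7 9 10 11 12 16 21 25 26 27 28 30 33 34 36

Square k = 1,…,18 (k and 37−k give the same square):
1²=1, 2²=4, 3²=9, 4²=16, 5²=25, 6²=36, 7²≡12, 8²≡27, 9²≡7, 10²≡26, 11²≡10, 12²≡33, 13²≡21, 14²≡11, 15²≡3, 16²≡34, 17²≡30, 18²≡28 (mod 37).
So the quadratic residues mod 37 are {1, 3, 4, 7, 9, 10, 11, 12, 16, 21, 25, 26, 27, 28, 30, 33, 34, 36}.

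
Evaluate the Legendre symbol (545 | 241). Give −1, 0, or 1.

First reduce: 545 ≡ 63 (mod 241).
Reciprocity: 63 ≡ 3 and 241 ≡ 1 (mod 4), so (63/241) = +(241/63).
Reduce top mod 63: now compute (52/63).
Pull out 2^2: since 63 ≡ 7 (mod 8), (2/63) = +1, so (2/63)^2 = +1.
Reciprocity: 13 ≡ 1 and 63 ≡ 3 (mod 4), so (13/63) = +(63/13).
Reduce top mod 13: now compute (11/13).
Reciprocity: 11 ≡ 3 and 13 ≡ 1 (mod 4), so (11/13) = +(13/11).
Reduce top mod 11: now compute (2/11).
Pull out 2: since 11 ≡ 3 (mod 8), (2/11) = -1.
Reached (1/11) = 1. Collecting the sign flips along the way, the symbol is -1.

-1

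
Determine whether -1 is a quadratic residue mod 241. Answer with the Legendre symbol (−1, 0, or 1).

Euler's criterion: (-1/241) ≡ 240^120 (mod 241).
240^2 ≡ 1 (mod 241)
240^4 ≡ 1 (mod 241)
240^8 ≡ 1 (mod 241)
240^16 ≡ 1 (mod 241)
240^32 ≡ 1 (mod 241)
240^64 ≡ 1 (mod 241)
240^120 = 240^(64+32+16+8) ≡ 1 (mod 241).
Result is 1, so (-1/241) = 1.

1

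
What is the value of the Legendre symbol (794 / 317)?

Euler's criterion: (794/317) ≡ 160^158 (mod 317).
160^2 ≡ 240 (mod 317)
160^4 ≡ 223 (mod 317)
160^8 ≡ 277 (mod 317)
160^16 ≡ 15 (mod 317)
160^32 ≡ 225 (mod 317)
160^64 ≡ 222 (mod 317)
160^128 ≡ 149 (mod 317)
160^158 = 160^(128+16+8+4+2) ≡ 1 (mod 317).
Result is 1, so (794/317) = 1.

1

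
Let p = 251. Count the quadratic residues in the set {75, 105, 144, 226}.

(75/251) = +1 → QR.
(105/251) = +1 → QR.
(144/251) = +1 → QR.
(226/251) = -1 → non-residue.
Total quadratic residues among the 4: 3.

3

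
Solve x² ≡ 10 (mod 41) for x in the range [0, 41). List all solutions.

41 ≡ 1 (mod 4), so we find a root by search.
Trying successive values, 16² = 256 ≡ 10 (mod 41). The other root is 41 − 16 = 25.

16, 25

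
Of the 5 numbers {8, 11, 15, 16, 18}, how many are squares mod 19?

(8/19) = -1 → non-residue.
(11/19) = +1 → QR.
(15/19) = -1 → non-residue.
(16/19) = +1 → QR.
(18/19) = -1 → non-residue.
Total quadratic residues among the 5: 2.

2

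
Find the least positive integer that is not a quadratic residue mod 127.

(2/127) = +1, so 2 is a residue.
(3/127) = −1, so 3 is the smallest positive non-residue mod 127.

3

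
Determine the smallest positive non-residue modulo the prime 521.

(2/521) = +1, so 2 is a residue.
(3/521) = −1, so 3 is the smallest positive non-residue mod 521.

3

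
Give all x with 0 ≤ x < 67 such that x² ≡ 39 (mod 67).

21, 46

Since 67 ≡ 3 (mod 4), a square root of 39 is 39^((67+1)/4) = 39^17 mod 67.
Repeated squaring: 39^2≡47, 39^4≡65, 39^8≡4, 39^16≡16 (mod 67).
39^17 = 39^(16+1) ≡ 21 (mod 67).
Check: 21² = 441 ≡ 39 (mod 67). The two roots are 21 and 46.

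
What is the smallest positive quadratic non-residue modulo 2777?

3

(2/2777) = +1, so 2 is a residue.
(3/2777) = −1, so 3 is the smallest positive non-residue mod 2777.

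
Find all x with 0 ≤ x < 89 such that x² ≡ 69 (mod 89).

43, 46

89 ≡ 1 (mod 4), so we find a root by search.
Trying successive values, 43² = 1849 ≡ 69 (mod 89). The other root is 89 − 43 = 46.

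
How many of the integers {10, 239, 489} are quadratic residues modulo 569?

(10/569) = +1 → QR.
(239/569) = +1 → QR.
(489/569) = +1 → QR.
Total quadratic residues among the 3: 3.

3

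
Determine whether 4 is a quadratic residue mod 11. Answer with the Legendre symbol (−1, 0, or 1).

1

Pull out 2^2: since 11 ≡ 3 (mod 8), (2/11) = -1, so (2/11)^2 = +1.
Reached (1/11) = 1. Collecting the sign flips along the way, the symbol is +1.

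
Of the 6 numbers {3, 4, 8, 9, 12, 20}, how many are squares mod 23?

5

(3/23) = +1 → QR.
(4/23) = +1 → QR.
(8/23) = +1 → QR.
(9/23) = +1 → QR.
(12/23) = +1 → QR.
(20/23) = -1 → non-residue.
Total quadratic residues among the 6: 5.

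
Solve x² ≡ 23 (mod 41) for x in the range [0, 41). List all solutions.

41 ≡ 1 (mod 4), so we find a root by search.
Trying successive values, 8² = 64 ≡ 23 (mod 41). The other root is 41 − 8 = 33.

8, 33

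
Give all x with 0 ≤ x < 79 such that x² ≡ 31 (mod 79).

30, 49

Since 79 ≡ 3 (mod 4), a square root of 31 is 31^((79+1)/4) = 31^20 mod 79.
Repeated squaring: 31^2≡13, 31^4≡11, 31^8≡42, 31^16≡26 (mod 79).
31^20 = 31^(16+4) ≡ 49 (mod 79).
Check: 49² = 2401 ≡ 31 (mod 79). The two roots are 30 and 49.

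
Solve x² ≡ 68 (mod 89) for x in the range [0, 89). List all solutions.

89 ≡ 1 (mod 4), so we find a root by search.
Trying successive values, 35² = 1225 ≡ 68 (mod 89). The other root is 89 − 35 = 54.

35, 54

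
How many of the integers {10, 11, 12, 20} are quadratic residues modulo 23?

1

(10/23) = -1 → non-residue.
(11/23) = -1 → non-residue.
(12/23) = +1 → QR.
(20/23) = -1 → non-residue.
Total quadratic residues among the 4: 1.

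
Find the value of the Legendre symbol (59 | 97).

-1

Reciprocity: 59 ≡ 3 and 97 ≡ 1 (mod 4), so (59/97) = +(97/59).
Reduce top mod 59: now compute (38/59).
Pull out 2: since 59 ≡ 3 (mod 8), (2/59) = -1.
Reciprocity: 19 ≡ 3 and 59 ≡ 3 (mod 4), so (19/59) = −(59/19).
Reduce top mod 19: now compute (2/19).
Pull out 2: since 19 ≡ 3 (mod 8), (2/19) = -1.
Reached (1/19) = 1. Collecting the sign flips along the way, the symbol is -1.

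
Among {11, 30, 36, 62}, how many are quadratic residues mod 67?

2

(11/67) = -1 → non-residue.
(30/67) = -1 → non-residue.
(36/67) = +1 → QR.
(62/67) = +1 → QR.
Total quadratic residues among the 4: 2.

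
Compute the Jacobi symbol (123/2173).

0

Reciprocity: 123 ≡ 3 and 2173 ≡ 1 (mod 4), so (123/2173) = +(2173/123).
Reduce top mod 123: now compute (82/123).
Pull out 2: since 123 ≡ 3 (mod 8), (2/123) = -1.
Reciprocity: 41 ≡ 1 and 123 ≡ 3 (mod 4), so (41/123) = +(123/41).
Reduce top mod 41: now compute (0/41).
Top reduces to 0: gcd > 1, so the symbol is 0.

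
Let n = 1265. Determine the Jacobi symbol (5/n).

Reciprocity: 5 ≡ 1 and 1265 ≡ 1 (mod 4), so (5/1265) = +(1265/5).
Reduce top mod 5: now compute (0/5).
Top reduces to 0: gcd > 1, so the symbol is 0.

0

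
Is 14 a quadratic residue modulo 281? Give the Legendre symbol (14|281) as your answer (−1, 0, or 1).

Pull out 2: since 281 ≡ 1 (mod 8), (2/281) = +1.
Reciprocity: 7 ≡ 3 and 281 ≡ 1 (mod 4), so (7/281) = +(281/7).
Reduce top mod 7: now compute (1/7).
Reached (1/7) = 1. Collecting the sign flips along the way, the symbol is +1.

1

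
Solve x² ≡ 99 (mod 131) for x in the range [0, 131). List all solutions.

19, 112

Since 131 ≡ 3 (mod 4), a square root of 99 is 99^((131+1)/4) = 99^33 mod 131.
Repeated squaring: 99^2≡107, 99^4≡52, 99^8≡84, 99^16≡113, 99^32≡62 (mod 131).
99^33 = 99^(32+1) ≡ 112 (mod 131).
Check: 112² = 12544 ≡ 99 (mod 131). The two roots are 19 and 112.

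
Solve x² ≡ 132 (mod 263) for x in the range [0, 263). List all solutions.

55, 208

Since 263 ≡ 3 (mod 4), a square root of 132 is 132^((263+1)/4) = 132^66 mod 263.
Repeated squaring: 132^2≡66, 132^4≡148, 132^8≡75, 132^16≡102, 132^32≡147, 132^64≡43 (mod 263).
132^66 = 132^(64+2) ≡ 208 (mod 263).
Check: 208² = 43264 ≡ 132 (mod 263). The two roots are 55 and 208.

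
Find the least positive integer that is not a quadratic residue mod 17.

(2/17) = +1, so 2 is a residue.
(3/17) = −1, so 3 is the smallest positive non-residue mod 17.

3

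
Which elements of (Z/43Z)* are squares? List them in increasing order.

1,4,6,9,10,11,13,14,15,16,17,21,23,24,25,31,35,36,38,40,41

Square k = 1,…,21 (k and 43−k give the same square):
1²=1, 2²=4, 3²=9, 4²=16, 5²=25, 6²=36, 7²≡6, 8²≡21, 9²≡38, 10²≡14, 11²≡35, 12²≡15, 13²≡40, 14²≡24, 15²≡10, 16²≡41, 17²≡31, 18²≡23, 19²≡17, 20²≡13, 21²≡11 (mod 43).
So the quadratic residues mod 43 are {1, 4, 6, 9, 10, 11, 13, 14, 15, 16, 17, 21, 23, 24, 25, 31, 35, 36, 38, 40, 41}.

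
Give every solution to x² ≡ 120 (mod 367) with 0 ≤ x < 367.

75, 292

Since 367 ≡ 3 (mod 4), a square root of 120 is 120^((367+1)/4) = 120^92 mod 367.
Repeated squaring: 120^2≡87, 120^4≡229, 120^8≡327, 120^16≡132, 120^32≡175, 120^64≡164 (mod 367).
120^92 = 120^(64+16+8+4) ≡ 292 (mod 367).
Check: 292² = 85264 ≡ 120 (mod 367). The two roots are 75 and 292.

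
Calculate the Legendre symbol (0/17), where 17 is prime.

0

Top reduces to 0: gcd > 1, so the symbol is 0.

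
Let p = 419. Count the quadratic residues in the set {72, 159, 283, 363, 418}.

(72/419) = -1 → non-residue.
(159/419) = -1 → non-residue.
(283/419) = -1 → non-residue.
(363/419) = +1 → QR.
(418/419) = -1 → non-residue.
Total quadratic residues among the 5: 1.

1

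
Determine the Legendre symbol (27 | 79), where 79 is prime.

-1

Reciprocity: 27 ≡ 3 and 79 ≡ 3 (mod 4), so (27/79) = −(79/27).
Reduce top mod 27: now compute (25/27).
Reciprocity: 25 ≡ 1 and 27 ≡ 3 (mod 4), so (25/27) = +(27/25).
Reduce top mod 25: now compute (2/25).
Pull out 2: since 25 ≡ 1 (mod 8), (2/25) = +1.
Reached (1/25) = 1. Collecting the sign flips along the way, the symbol is -1.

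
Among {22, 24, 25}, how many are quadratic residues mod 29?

(22/29) = +1 → QR.
(24/29) = +1 → QR.
(25/29) = +1 → QR.
Total quadratic residues among the 3: 3.

3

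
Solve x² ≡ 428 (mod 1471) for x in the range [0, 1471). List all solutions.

204, 1267

Since 1471 ≡ 3 (mod 4), a square root of 428 is 428^((1471+1)/4) = 428^368 mod 1471.
Repeated squaring: 428^2≡780, 428^4≡877, 428^8≡1267, 428^16≡428, 428^32≡780, 428^64≡877, 428^128≡1267, 428^256≡428 (mod 1471).
428^368 = 428^(256+64+32+16) ≡ 1267 (mod 1471).
Check: 1267² = 1605289 ≡ 428 (mod 1471). The two roots are 204 and 1267.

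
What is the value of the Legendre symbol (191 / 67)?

-1

Euler's criterion: (191/67) ≡ 57^33 (mod 67).
57^2 ≡ 33 (mod 67)
57^4 ≡ 17 (mod 67)
57^8 ≡ 21 (mod 67)
57^16 ≡ 39 (mod 67)
57^32 ≡ 47 (mod 67)
57^33 = 57^(32+1) ≡ 66 (mod 67).
Result is 66 ≡ −1, so (191/67) = −1.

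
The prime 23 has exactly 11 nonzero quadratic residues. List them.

1 2 3 4 6 8 9 12 13 16 18

Square k = 1,…,11 (k and 23−k give the same square):
1²=1, 2²=4, 3²=9, 4²=16, 5²≡2, 6²≡13, 7²≡3, 8²≡18, 9²≡12, 10²≡8, 11²≡6 (mod 23).
So the quadratic residues mod 23 are {1, 2, 3, 4, 6, 8, 9, 12, 13, 16, 18}.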